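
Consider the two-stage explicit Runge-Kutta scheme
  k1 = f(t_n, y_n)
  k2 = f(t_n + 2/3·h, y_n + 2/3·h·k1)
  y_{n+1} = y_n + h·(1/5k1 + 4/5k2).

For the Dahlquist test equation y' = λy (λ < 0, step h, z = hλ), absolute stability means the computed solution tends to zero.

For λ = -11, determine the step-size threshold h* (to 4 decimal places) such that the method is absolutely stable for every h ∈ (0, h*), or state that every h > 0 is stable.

Set f=λy, z=hλ:
  k1=λy_n ⇒ h·k1=z·y_n;  k2=λ(1+2/3z)y_n ⇒ h·k2=z(1+2/3z)y_n
  y_{n+1}/y_n = 1 + 1/5z + 4/5z(1+2/3z) = 1 + z + 8/15z²
  R(z) = 1 + z + 8/15z².

Find x<0 with |R(x)|<1.
x=-0.81: |R|=0.5399
R=1: x+8/15x²=0 ⇒ x=−15/8=-1.8750; min R=1−1/(4·8/15)=0.5312>−1
Confirm numerically:
  x=-1.585: |R|=0.75485 <1
  x=-1.165: |R|=0.55885 <1
  x=-0.768: |R|=0.54657 <1
  x=-2.468: |R|=1.78055 >1
  x=-2.440: |R|=1.73525 >1
  x=-1.949: |R|=1.07692 >1
Stable set (-1.8750, 0).

(-1.8750,0); λ=-11 ⇒ h* = (15/8)/11 = 0.1705.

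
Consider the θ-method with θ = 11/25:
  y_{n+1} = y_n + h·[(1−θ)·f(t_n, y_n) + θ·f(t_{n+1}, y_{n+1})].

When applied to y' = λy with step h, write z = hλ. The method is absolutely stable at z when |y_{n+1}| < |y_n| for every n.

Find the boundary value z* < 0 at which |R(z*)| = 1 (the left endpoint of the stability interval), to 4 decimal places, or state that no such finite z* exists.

left endpoint -16.6667.

Set f=λy, z=hλ:
  y_{n+1} = y_n + z·[14/25·y_n + 11/25·y_{n+1}] ⇒ (1 − 11/25z)y_{n+1} = (1 + 14/25z)y_n
  so R(z) = (1 + 14/25z)/(1 − 11/25z).

Find x<0 with |R(x)|<1.
x=-1.57: |R|=0.0714
R=−1: 1+14/25x = −1+11/25x ⇒ -3/25x=2 ⇒ x=2/(-3/25)=-16.6667
Confirm numerically:
  x=-14.689: |R|=0.96820 <1
  x=-14.389: |R|=0.96272 <1
  x=-13.975: |R|=0.95482 <1
  x=-17.229: |R|=1.00786 >1
  x=-17.112: |R|=1.00627 >1
  x=-17.008: |R|=1.00483 >1
So |R|<1 on (-16.6667, 0).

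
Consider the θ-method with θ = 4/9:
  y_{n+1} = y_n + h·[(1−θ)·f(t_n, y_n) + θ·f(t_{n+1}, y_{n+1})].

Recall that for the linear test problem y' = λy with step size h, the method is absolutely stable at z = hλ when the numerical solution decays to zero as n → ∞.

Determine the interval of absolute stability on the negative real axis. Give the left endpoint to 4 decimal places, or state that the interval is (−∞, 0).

(-18.0000, 0).

Test eqn y'=λy, z=hλ:
  y_{n+1} = y_n + z·[5/9·y_n + 4/9·y_{n+1}] ⇒ (1 − 4/9z)y_{n+1} = (1 + 5/9z)y_n
  Hence R(z) = (1 + 5/9z)/(1 − 4/9z).

Find x<0 with |R(x)|<1.
x=-0.38: |R|=0.6749
R=−1: 1+5/9x = −1+4/9x ⇒ -1/9x=2 ⇒ x=2/(-1/9)=-18.0000
Confirm numerically:
  x=-16.183: |R|=0.97536 <1
  x=-15.825: |R|=0.96992 <1
  x=-15.302: |R|=0.96157 <1
  x=-9.385: |R|=0.81489 <1
  x=-18.343: |R|=1.00416 >1
  x=-18.319: |R|=1.00388 >1
Stable set (-18.0000, 0).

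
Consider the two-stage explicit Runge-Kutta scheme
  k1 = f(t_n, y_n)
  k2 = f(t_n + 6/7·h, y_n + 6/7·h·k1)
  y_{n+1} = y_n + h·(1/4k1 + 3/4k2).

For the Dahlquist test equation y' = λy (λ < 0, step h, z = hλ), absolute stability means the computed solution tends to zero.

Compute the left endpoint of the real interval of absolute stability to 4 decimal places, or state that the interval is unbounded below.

Set f=λy, z=hλ:
  k1=λy_n ⇒ h·k1=z·y_n;  k2=λ(1+6/7z)y_n ⇒ h·k2=z(1+6/7z)y_n
  y_{n+1}/y_n = 1 + 1/4z + 3/4z(1+6/7z) = 1 + z + 9/14z²
  ⇒ R(z) = 1 + z + 9/14z².

Boundary: |R(x)|=1, x<0.
x=-1.07: |R|=0.6660
R=1: x+9/14x²=0 ⇒ x=−14/9=-1.5556; min R=1−1/(4·9/14)=0.6111>−1
Confirm numerically:
  x=-1.353: |R|=0.82382 <1
  x=-1.153: |R|=0.70162 <1
  x=-1.152: |R|=0.70114 <1
  x=-0.821: |R|=0.61231 <1
  x=-2.014: |R|=1.59355 >1
  x=-1.789: |R|=1.26848 >1
  x=-1.712: |R|=1.17218 >1
So |R|<1 on (-1.5556, 0).

left endpoint -1.5556.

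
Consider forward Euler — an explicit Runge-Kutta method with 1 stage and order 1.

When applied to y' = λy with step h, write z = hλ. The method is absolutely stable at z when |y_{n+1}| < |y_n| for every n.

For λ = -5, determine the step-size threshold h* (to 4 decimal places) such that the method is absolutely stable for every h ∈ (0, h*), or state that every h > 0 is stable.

(-2.0000,0); λ=-5 ⇒ h* = 0.4000.

Set f=λy, z=hλ:
  order 1, 1-stage ⇒ R(z)=1+z
  (e.g. R(-1.74)=-0.74000, |R|=0.74000)

Need |R(x)|<1, x<0.
x=-1.74: |R|=0.7400
|R(-1.89)|=0.8900 |R(-1.17)|=0.1700 |R(-0.84)|=0.1600
Bisect:
  x_lo=-2.4929 |R|=1.4929  x_hi=-0.2354 |R|=0.7646
  mid=-1.36414 |R|=0.36414 →hi
  mid=-1.92853 |R|=0.92853 →hi
  mid=-2.21073 |R|=1.21073 →lo
  mid=-2.06963 |R|=1.06963 →lo
  mid=-1.99908 |R|=0.99908 →hi
  mid=-2.03436 |R|=1.03436 →lo
  mid=-2.01672 |R|=1.01672 →lo
  ...
  [-2.00005,-1.99991] ⇒ x*=-2.0000
Stable set (-2.0000, 0).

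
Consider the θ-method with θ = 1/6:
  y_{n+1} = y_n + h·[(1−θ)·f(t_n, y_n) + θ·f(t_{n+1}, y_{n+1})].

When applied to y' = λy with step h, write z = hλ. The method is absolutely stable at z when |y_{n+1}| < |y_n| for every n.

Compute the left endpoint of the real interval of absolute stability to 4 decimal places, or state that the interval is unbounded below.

Test eqn y'=λy, z=hλ:
  y_{n+1} = y_n + z·[5/6·y_n + 1/6·y_{n+1}] ⇒ (1 − 1/6z)y_{n+1} = (1 + 5/6z)y_n
  R(z) = (1 + 5/6z)/(1 − 1/6z).

Find x<0 with |R(x)|<1.
x=-1.17: |R|=0.0209
R=−1: 1+5/6x = −1+1/6x ⇒ -2/3x=2 ⇒ x=2/(-2/3)=-3.0000
Confirm numerically:
  x=-2.559: |R|=0.79390 <1
  x=-2.156: |R|=0.58607 <1
  x=-1.394: |R|=0.13119 <1
  x=-3.503: |R|=1.21172 >1
  x=-3.328: |R|=1.14065 >1
So |R|<1 on (-3.0000, 0).

left endpoint -3.0000.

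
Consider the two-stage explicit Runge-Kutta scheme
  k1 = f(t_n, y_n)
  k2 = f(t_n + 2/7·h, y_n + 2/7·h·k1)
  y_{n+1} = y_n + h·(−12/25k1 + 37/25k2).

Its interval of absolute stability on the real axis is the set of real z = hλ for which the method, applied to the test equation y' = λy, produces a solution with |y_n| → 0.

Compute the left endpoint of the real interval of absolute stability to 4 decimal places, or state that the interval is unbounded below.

left endpoint -2.3649.

Test eqn y'=λy, z=hλ:
  k1=λy_n ⇒ h·k1=z·y_n;  k2=λ(1+2/7z)y_n ⇒ h·k2=z(1+2/7z)y_n
  y_{n+1}/y_n = 1 − 12/25z + 37/25z(1+2/7z) = 1 + z + 74/175z²
  Hence R(z) = 1 + z + 74/175z².

Need |R(x)|<1, x<0.
x=-0.9: |R|=0.4425
R=1: x+74/175x²=0 ⇒ x=−175/74=-2.3649; min R=1−1/(4·74/175)=0.4088>−1
Confirm numerically:
  x=-2.179: |R|=0.82874 <1
  x=-2.082: |R|=0.75097 <1
  x=-1.228: |R|=0.40966 <1
  x=-2.796: |R|=1.50973 >1
  x=-2.535: |R|=1.18238 >1
  x=-2.469: |R|=1.10872 >1
Stable set (-2.3649, 0).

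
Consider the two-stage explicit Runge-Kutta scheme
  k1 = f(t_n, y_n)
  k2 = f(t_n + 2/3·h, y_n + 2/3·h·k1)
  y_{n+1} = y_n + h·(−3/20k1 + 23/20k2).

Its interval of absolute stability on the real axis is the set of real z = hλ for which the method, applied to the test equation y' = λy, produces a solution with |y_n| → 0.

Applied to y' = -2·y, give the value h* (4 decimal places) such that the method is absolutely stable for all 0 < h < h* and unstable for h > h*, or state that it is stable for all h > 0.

(-1.3043,0); λ=-2 ⇒ h* = (30/23)/2 = 0.6522.

Set f=λy, z=hλ:
  k1=λy_n ⇒ h·k1=z·y_n;  k2=λ(1+2/3z)y_n ⇒ h·k2=z(1+2/3z)y_n
  y_{n+1}/y_n = 1 − 3/20z + 23/20z(1+2/3z) = 1 + z + 23/30z²
  so R(z) = 1 + z + 23/30z².

Solve |R(x)|<1 on ℝ⁻.
x=-1.52: |R|=1.2513
R=1: x+23/30x²=0 ⇒ x=−30/23=-1.3043; min R=1−1/(4·23/30)=0.6739>−1
Confirm numerically:
  x=-1.218: |R|=0.91937 <1
  x=-0.933: |R|=0.73437 <1
  x=-0.668: |R|=0.67411 <1
  x=-1.811: |R|=1.70345 >1
  x=-1.727: |R|=1.55961 >1
  x=-1.452: |R|=1.16437 >1
Stable set (-1.3043, 0).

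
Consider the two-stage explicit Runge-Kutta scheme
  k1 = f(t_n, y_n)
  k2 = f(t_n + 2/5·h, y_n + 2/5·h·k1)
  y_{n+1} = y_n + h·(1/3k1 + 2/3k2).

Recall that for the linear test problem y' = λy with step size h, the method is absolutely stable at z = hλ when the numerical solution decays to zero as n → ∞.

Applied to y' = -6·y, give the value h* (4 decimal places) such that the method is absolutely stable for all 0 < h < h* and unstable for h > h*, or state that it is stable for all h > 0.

(-3.7500,0); λ=-6 ⇒ h* = (15/4)/6 = 0.6250.

Set f=λy, z=hλ:
  k1=λy_n ⇒ h·k1=z·y_n;  k2=λ(1+2/5z)y_n ⇒ h·k2=z(1+2/5z)y_n
  y_{n+1}/y_n = 1 + 1/3z + 2/3z(1+2/5z) = 1 + z + 4/15z²
  so R(z) = 1 + z + 4/15z².

Find x<0 with |R(x)|<1.
x=-1.65: |R|=0.0760
R=1: x+4/15x²=0 ⇒ x=−15/4=-3.7500; min R=1−1/(4·4/15)=0.0625>−1
Confirm numerically:
  x=-3.210: |R|=0.53776 <1
  x=-2.707: |R|=0.24709 <1
  x=-2.532: |R|=0.17761 <1
  x=-2.267: |R|=0.10348 <1
  x=-3.836: |R|=1.08797 >1
Stable set (-3.7500, 0).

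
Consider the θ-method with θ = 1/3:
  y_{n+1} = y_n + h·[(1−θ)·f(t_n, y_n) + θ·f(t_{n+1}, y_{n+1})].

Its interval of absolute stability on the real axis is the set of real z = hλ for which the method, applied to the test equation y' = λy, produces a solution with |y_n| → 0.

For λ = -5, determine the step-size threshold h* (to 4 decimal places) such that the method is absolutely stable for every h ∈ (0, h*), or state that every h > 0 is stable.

Test eqn y'=λy, z=hλ:
  y_{n+1} = y_n + z·[2/3·y_n + 1/3·y_{n+1}] ⇒ (1 − 1/3z)y_{n+1} = (1 + 2/3z)y_n
  Hence R(z) = (1 + 2/3z)/(1 − 1/3z).

Boundary: |R(x)|=1, x<0.
x=-1.37: |R|=0.0595
R=−1: 1+2/3x = −1+1/3x ⇒ -1/3x=2 ⇒ x=2/(-1/3)=-6.0000
Confirm numerically:
  x=-5.179: |R|=0.89962 <1
  x=-5.059: |R|=0.88324 <1
  x=-2.968: |R|=0.49196 <1
  x=-2.545: |R|=0.37692 <1
  x=-6.494: |R|=1.05203 >1
  x=-6.185: |R|=1.02014 >1
  x=-6.043: |R|=1.00476 >1
Interval (-6.0000, 0).

(-6.0000,0); λ=-5 ⇒ h* = (6)/5 = 1.2000.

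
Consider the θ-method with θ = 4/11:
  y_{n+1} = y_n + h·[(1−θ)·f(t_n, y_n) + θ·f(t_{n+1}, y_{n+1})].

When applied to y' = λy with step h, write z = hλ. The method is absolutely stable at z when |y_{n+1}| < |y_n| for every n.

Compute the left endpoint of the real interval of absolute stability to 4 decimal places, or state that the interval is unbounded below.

z* = -7.3333.

On y'=λy, z=hλ:
  y_{n+1} = y_n + z·[7/11·y_n + 4/11·y_{n+1}] ⇒ (1 − 4/11z)y_{n+1} = (1 + 7/11z)y_n
  so R(z) = (1 + 7/11z)/(1 − 4/11z).

Find x<0 with |R(x)|<1.
x=-0.35: |R|=0.6895
R=−1: 1+7/11x = −1+4/11x ⇒ -3/11x=2 ⇒ x=2/(-3/11)=-7.3333
Confirm numerically:
  x=-6.063: |R|=0.89189 <1
  x=-4.245: |R|=0.66887 <1
  x=-3.922: |R|=0.61653 <1
  x=-3.631: |R|=0.56484 <1
  x=-7.683: |R|=1.02514 >1
  x=-7.436: |R|=1.00756 >1
Interval (-7.3333, 0).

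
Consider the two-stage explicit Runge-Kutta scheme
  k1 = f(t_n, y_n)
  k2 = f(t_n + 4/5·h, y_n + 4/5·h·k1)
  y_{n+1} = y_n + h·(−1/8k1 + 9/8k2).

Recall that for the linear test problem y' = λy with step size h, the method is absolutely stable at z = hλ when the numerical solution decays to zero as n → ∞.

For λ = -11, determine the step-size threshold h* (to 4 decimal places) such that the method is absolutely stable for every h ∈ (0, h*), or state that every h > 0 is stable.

With y'=λy (z=hλ):
  k1=λy_n ⇒ h·k1=z·y_n;  k2=λ(1+4/5z)y_n ⇒ h·k2=z(1+4/5z)y_n
  y_{n+1}/y_n = 1 − 1/8z + 9/8z(1+4/5z) = 1 + z + 9/10z²
  so R(z) = 1 + z + 9/10z².

Need |R(x)|<1, x<0.
x=-1.7: |R|=1.9010
R=1: x+9/10x²=0 ⇒ x=−10/9=-1.1111; min R=1−1/(4·9/10)=0.7222>−1
Confirm numerically:
  x=-1.069: |R|=0.95948 <1
  x=-1.026: |R|=0.92141 <1
  x=-0.984: |R|=0.88743 <1
  x=-0.855: |R|=0.80292 <1
  x=-1.399: |R|=1.36248 >1
  x=-1.249: |R|=1.15500 >1
  x=-1.204: |R|=1.10065 >1
So |R|<1 on (-1.1111, 0).

(-1.1111,0); λ=-11 ⇒ h* = (10/9)/11 = 0.1010.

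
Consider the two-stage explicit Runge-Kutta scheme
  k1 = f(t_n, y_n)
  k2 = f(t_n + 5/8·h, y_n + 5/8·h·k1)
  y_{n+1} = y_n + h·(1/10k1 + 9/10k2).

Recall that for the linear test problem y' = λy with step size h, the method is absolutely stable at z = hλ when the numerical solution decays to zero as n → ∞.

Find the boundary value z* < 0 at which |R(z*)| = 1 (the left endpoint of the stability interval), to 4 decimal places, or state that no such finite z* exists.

On y'=λy, z=hλ:
  k1=λy_n ⇒ h·k1=z·y_n;  k2=λ(1+5/8z)y_n ⇒ h·k2=z(1+5/8z)y_n
  y_{n+1}/y_n = 1 + 1/10z + 9/10z(1+5/8z) = 1 + z + 9/16z²
  so R(z) = 1 + z + 9/16z².

Find x<0 with |R(x)|<1.
x=-1.29: |R|=0.6461
R=1: x+9/16x²=0 ⇒ x=−16/9=-1.7778; min R=1−1/(4·9/16)=0.5556>−1
Confirm numerically:
  x=-1.435: |R|=0.72331 <1
  x=-1.058: |R|=0.57164 <1
  x=-0.813: |R|=0.55880 <1
  x=-2.271: |R|=1.63006 >1
  x=-2.210: |R|=1.53731 >1
  x=-1.965: |R|=1.20694 >1
Interval (-1.7778, 0).

left endpoint -1.7778.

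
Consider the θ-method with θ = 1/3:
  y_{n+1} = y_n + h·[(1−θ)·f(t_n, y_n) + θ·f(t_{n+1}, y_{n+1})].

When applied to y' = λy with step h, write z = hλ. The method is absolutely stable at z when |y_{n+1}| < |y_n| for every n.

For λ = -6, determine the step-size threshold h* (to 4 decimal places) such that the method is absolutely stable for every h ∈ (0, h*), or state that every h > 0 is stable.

Test eqn y'=λy, z=hλ:
  y_{n+1} = y_n + z·[2/3·y_n + 1/3·y_{n+1}] ⇒ (1 − 1/3z)y_{n+1} = (1 + 2/3z)y_n
  so R(z) = (1 + 2/3z)/(1 − 1/3z).

Solve |R(x)|<1 on ℝ⁻.
x=-1.35: |R|=0.0690
R=−1: 1+2/3x = −1+1/3x ⇒ -1/3x=2 ⇒ x=2/(-1/3)=-6.0000
Confirm numerically:
  x=-5.311: |R|=0.91710 <1
  x=-5.114: |R|=0.89081 <1
  x=-5.039: |R|=0.88046 <1
  x=-2.657: |R|=0.40905 <1
  x=-6.205: |R|=1.02227 >1
  x=-6.046: |R|=1.00509 >1
So |R|<1 on (-6.0000, 0).

(-6.0000,0); λ=-6 ⇒ h* = (6)/6 = 1.0000.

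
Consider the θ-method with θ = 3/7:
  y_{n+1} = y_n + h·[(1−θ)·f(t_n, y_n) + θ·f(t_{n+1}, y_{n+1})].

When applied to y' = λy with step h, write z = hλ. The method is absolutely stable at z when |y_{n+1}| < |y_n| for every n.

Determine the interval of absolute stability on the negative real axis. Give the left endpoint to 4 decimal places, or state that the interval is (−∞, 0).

Test eqn y'=λy, z=hλ:
  y_{n+1} = y_n + z·[4/7·y_n + 3/7·y_{n+1}] ⇒ (1 − 3/7z)y_{n+1} = (1 + 4/7z)y_n
  Hence R(z) = (1 + 4/7z)/(1 − 3/7z).

Find x<0 with |R(x)|<1.
x=-0.79: |R|=0.4098
R=−1: 1+4/7x = −1+3/7x ⇒ -1/7x=2 ⇒ x=2/(-1/7)=-14.0000
Confirm numerically:
  x=-11.486: |R|=0.93936 <1
  x=-9.035: |R|=0.85442 <1
  x=-8.512: |R|=0.83133 <1
  x=-14.597: |R|=1.01175 >1
  x=-14.200: |R|=1.00403 >1
So |R|<1 on (-14.0000, 0).

(-14.0000, 0).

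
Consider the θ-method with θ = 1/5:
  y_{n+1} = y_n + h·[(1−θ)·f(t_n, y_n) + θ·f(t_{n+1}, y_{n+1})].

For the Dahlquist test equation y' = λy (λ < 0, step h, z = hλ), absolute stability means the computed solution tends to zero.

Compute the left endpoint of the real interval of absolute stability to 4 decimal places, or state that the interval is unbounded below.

With y'=λy (z=hλ):
  y_{n+1} = y_n + z·[4/5·y_n + 1/5·y_{n+1}] ⇒ (1 − 1/5z)y_{n+1} = (1 + 4/5z)y_n
  Hence R(z) = (1 + 4/5z)/(1 − 1/5z).

Need |R(x)|<1, x<0.
x=-1.26: |R|=0.0064
R=−1: 1+4/5x = −1+1/5x ⇒ -3/5x=2 ⇒ x=2/(-3/5)=-3.3333
Confirm numerically:
  x=-2.601: |R|=0.71096 <1
  x=-2.526: |R|=0.67818 <1
  x=-2.473: |R|=0.65462 <1
  x=-3.796: |R|=1.15780 >1
  x=-3.648: |R|=1.10916 >1
Interval (-3.3333, 0).

z* = -3.3333.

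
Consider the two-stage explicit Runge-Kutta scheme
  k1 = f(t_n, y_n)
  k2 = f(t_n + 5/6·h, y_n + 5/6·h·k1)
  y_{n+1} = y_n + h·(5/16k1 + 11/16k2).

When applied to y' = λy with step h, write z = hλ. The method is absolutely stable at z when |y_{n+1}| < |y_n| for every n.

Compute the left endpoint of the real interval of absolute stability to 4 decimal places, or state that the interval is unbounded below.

z* = -1.7455.

With y'=λy (z=hλ):
  k1=λy_n ⇒ h·k1=z·y_n;  k2=λ(1+5/6z)y_n ⇒ h·k2=z(1+5/6z)y_n
  y_{n+1}/y_n = 1 + 5/16z + 11/16z(1+5/6z) = 1 + z + 55/96z²
  so R(z) = 1 + z + 55/96z².

Boundary: |R(x)|=1, x<0.
x=-1.48: |R|=0.7749
R=1: x+55/96x²=0 ⇒ x=−96/55=-1.7455; min R=1−1/(4·55/96)=0.5636>−1
Confirm numerically:
  x=-1.607: |R|=0.87253 <1
  x=-1.206: |R|=0.62727 <1
  x=-1.040: |R|=0.57967 <1
  x=-2.336: |R|=1.79035 >1
  x=-2.073: |R|=1.38901 >1
  x=-1.808: |R|=1.06479 >1
Interval (-1.7455, 0).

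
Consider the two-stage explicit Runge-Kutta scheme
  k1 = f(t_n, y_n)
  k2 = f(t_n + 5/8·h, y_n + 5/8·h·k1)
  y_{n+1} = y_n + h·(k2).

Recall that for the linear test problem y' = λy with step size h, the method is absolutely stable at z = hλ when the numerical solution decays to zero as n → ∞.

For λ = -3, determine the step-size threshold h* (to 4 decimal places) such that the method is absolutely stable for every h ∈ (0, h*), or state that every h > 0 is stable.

On y'=λy, z=hλ:
  k1=λy_n ⇒ h·k1=z·y_n;  k2=λ(1+5/8z)y_n ⇒ h·k2=z(1+5/8z)y_n
  y_{n+1}/y_n = 1 + z(1+5/8z) = 1 + z + 5/8z²
  so R(z) = 1 + z + 5/8z².

Find x<0 with |R(x)|<1.
x=-1.01: |R|=0.6276
R=1: x+5/8x²=0 ⇒ x=−8/5=-1.6000; min R=1−1/(4·5/8)=0.6000>−1
Confirm numerically:
  x=-1.508: |R|=0.91329 <1
  x=-1.254: |R|=0.72882 <1
  x=-0.900: |R|=0.60625 <1
  x=-0.889: |R|=0.60495 <1
  x=-1.931: |R|=1.39948 >1
  x=-1.653: |R|=1.05476 >1
So |R|<1 on (-1.6000, 0).

(-1.6000,0); λ=-3 ⇒ h* = (8/5)/3 = 0.5333.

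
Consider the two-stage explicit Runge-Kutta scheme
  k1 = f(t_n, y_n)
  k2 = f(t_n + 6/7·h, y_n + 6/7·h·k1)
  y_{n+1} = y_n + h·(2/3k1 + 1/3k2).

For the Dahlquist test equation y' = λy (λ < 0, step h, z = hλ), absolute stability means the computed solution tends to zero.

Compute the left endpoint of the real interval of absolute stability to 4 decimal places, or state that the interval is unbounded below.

On y'=λy, z=hλ:
  k1=λy_n ⇒ h·k1=z·y_n;  k2=λ(1+6/7z)y_n ⇒ h·k2=z(1+6/7z)y_n
  y_{n+1}/y_n = 1 + 2/3z + 1/3z(1+6/7z) = 1 + z + 2/7z²
  ⇒ R(z) = 1 + z + 2/7z².

Find x<0 with |R(x)|<1.
x=-1.31: |R|=0.1803
R=1: x+2/7x²=0 ⇒ x=−7/2=-3.5000; min R=1−1/(4·2/7)=0.1250>−1
Confirm numerically:
  x=-3.060: |R|=0.61531 <1
  x=-2.784: |R|=0.43047 <1
  x=-2.240: |R|=0.19360 <1
  x=-3.767: |R|=1.28737 >1
  x=-3.732: |R|=1.24738 >1
  x=-3.528: |R|=1.02822 >1
Stable set (-3.5000, 0).

z* = -3.5000.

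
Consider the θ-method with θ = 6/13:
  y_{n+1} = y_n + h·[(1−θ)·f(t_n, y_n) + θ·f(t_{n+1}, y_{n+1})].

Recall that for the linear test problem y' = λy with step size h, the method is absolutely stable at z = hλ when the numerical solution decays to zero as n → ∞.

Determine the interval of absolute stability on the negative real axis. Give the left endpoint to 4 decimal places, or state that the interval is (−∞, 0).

(-26.0000, 0).

Test eqn y'=λy, z=hλ:
  y_{n+1} = y_n + z·[7/13·y_n + 6/13·y_{n+1}] ⇒ (1 − 6/13z)y_{n+1} = (1 + 7/13z)y_n
  so R(z) = (1 + 7/13z)/(1 − 6/13z).

Solve |R(x)|<1 on ℝ⁻.
x=-1.64: |R|=0.0665
R=−1: 1+7/13x = −1+6/13x ⇒ -1/13x=2 ⇒ x=2/(-1/13)=-26.0000
Confirm numerically:
  x=-23.557: |R|=0.98417 <1
  x=-21.335: |R|=0.96692 <1
  x=-11.453: |R|=0.82199 <1
  x=-26.554: |R|=1.00321 >1
  x=-26.065: |R|=1.00038 >1
Stable set (-26.0000, 0).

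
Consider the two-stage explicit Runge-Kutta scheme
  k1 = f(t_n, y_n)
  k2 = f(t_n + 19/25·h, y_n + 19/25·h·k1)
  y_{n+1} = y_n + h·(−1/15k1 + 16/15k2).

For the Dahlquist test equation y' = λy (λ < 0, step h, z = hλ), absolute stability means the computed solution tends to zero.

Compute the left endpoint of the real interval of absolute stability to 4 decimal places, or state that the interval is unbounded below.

With y'=λy (z=hλ):
  k1=λy_n ⇒ h·k1=z·y_n;  k2=λ(1+19/25z)y_n ⇒ h·k2=z(1+19/25z)y_n
  y_{n+1}/y_n = 1 − 1/15z + 16/15z(1+19/25z) = 1 + z + 304/375z²
  R(z) = 1 + z + 304/375z².

Need |R(x)|<1, x<0.
x=-1.03: |R|=0.8300
R=1: x+304/375x²=0 ⇒ x=−375/304=-1.2336; min R=1−1/(4·304/375)=0.6916>−1
Confirm numerically:
  x=-0.953: |R|=0.78325 <1
  x=-0.949: |R|=0.78109 <1
  x=-0.498: |R|=0.70305 <1
  x=-1.647: |R|=1.55202 >1
  x=-1.559: |R|=1.41131 >1
  x=-1.376: |R|=1.15890 >1
Stable set (-1.2336, 0).

left endpoint -1.2336.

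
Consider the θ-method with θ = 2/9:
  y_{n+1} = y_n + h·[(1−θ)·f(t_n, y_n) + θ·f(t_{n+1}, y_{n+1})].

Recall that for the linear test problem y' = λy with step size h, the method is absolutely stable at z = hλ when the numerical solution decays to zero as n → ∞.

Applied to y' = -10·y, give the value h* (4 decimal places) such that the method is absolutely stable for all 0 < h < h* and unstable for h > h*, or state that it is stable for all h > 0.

Set f=λy, z=hλ:
  y_{n+1} = y_n + z·[7/9·y_n + 2/9·y_{n+1}] ⇒ (1 − 2/9z)y_{n+1} = (1 + 7/9z)y_n
  ⇒ R(z) = (1 + 7/9z)/(1 − 2/9z).

Find x<0 with |R(x)|<1.
x=-1.52: |R|=0.1362
R=−1: 1+7/9x = −1+2/9x ⇒ -5/9x=2 ⇒ x=2/(-5/9)=-3.6000
Confirm numerically:
  x=-2.389: |R|=0.56053 <1
  x=-2.361: |R|=0.54854 <1
  x=-2.045: |R|=0.40604 <1
  x=-1.594: |R|=0.17706 <1
  x=-3.941: |R|=1.10100 >1
  x=-3.834: |R|=1.07019 >1
So |R|<1 on (-3.6000, 0).

(-3.6000,0); λ=-10 ⇒ h* = (18/5)/10 = 0.3600.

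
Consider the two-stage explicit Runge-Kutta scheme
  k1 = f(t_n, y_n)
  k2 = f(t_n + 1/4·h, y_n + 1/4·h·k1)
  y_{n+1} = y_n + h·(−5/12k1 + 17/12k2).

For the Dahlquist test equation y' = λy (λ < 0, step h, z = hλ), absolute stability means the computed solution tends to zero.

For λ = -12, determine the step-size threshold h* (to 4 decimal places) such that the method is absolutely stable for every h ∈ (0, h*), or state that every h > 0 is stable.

With y'=λy (z=hλ):
  k1=λy_n ⇒ h·k1=z·y_n;  k2=λ(1+1/4z)y_n ⇒ h·k2=z(1+1/4z)y_n
  y_{n+1}/y_n = 1 − 5/12z + 17/12z(1+1/4z) = 1 + z + 17/48z²
  so R(z) = 1 + z + 17/48z².

Boundary: |R(x)|=1, x<0.
x=-1.45: |R|=0.2946
R=1: x+17/48x²=0 ⇒ x=−48/17=-2.8235; min R=1−1/(4·17/48)=0.2941>−1
Confirm numerically:
  x=-2.772: |R|=0.94941 <1
  x=-2.115: |R|=0.46927 <1
  x=-1.985: |R|=0.41050 <1
  x=-3.348: |R|=1.62189 >1
  x=-2.858: |R|=1.03489 >1
Stable set (-2.8235, 0).

(-2.8235,0); λ=-12 ⇒ h* = (48/17)/12 = 0.2353.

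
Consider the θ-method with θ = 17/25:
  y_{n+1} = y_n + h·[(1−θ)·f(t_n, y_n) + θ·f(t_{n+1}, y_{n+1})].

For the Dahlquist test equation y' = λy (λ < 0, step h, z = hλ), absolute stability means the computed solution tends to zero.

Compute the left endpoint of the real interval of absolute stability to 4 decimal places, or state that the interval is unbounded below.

(−∞, 0) — no finite endpoint.

Test eqn y'=λy, z=hλ:
  y_{n+1} = y_n + z·[8/25·y_n + 17/25·y_{n+1}] ⇒ (1 − 17/25z)y_{n+1} = (1 + 8/25z)y_n
  Hence R(z) = (1 + 8/25z)/(1 − 17/25z).

Solve |R(x)|<1 on ℝ⁻.
x=-1.03: |R|=0.3943
x=-2: |R|=0.1525
x=-10: |R|=0.2821
x=-100: |R|=0.4493
θ=17/25≥1/2 ⇒ |1+8/25x|<|1−17/25x| ∀x<0 ⇒ interval (−∞,0).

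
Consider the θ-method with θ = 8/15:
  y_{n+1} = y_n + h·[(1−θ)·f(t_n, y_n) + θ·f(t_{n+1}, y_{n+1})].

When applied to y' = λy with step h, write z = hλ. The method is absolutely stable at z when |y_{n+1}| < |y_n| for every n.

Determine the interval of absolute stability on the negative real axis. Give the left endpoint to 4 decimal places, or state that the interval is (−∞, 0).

unbounded; (−∞, 0).

With y'=λy (z=hλ):
  y_{n+1} = y_n + z·[7/15·y_n + 8/15·y_{n+1}] ⇒ (1 − 8/15z)y_{n+1} = (1 + 7/15z)y_n
  Hence R(z) = (1 + 7/15z)/(1 − 8/15z).

Boundary: |R(x)|=1, x<0.
x=-1.22: |R|=0.2609
x=-2: |R|=0.0323
x=-10: |R|=0.5789
x=-100: |R|=0.8405
θ=8/15≥1/2 ⇒ |1+7/15x|<|1−8/15x| ∀x<0 ⇒ stable on all of ℝ⁻.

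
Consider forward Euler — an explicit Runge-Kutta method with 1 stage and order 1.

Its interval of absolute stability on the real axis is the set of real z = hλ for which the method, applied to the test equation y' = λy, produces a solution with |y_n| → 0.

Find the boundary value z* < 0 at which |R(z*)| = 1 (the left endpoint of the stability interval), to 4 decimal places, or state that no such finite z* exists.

On y'=λy, z=hλ:
  order 1, 1-stage ⇒ R(z)=1+z
  (e.g. R(-1.58)=-0.58000, |R|=0.58000)

Boundary: |R(x)|=1, x<0.
x=-1.58: |R|=0.5800
|R(-2.22)|=1.2200 |R(-1.32)|=0.3200 |R(-0.96)|=0.0400
Bisect:
  x_lo=-2.3402 |R|=1.3402  x_hi=-0.3789 |R|=0.6211
  mid=-1.35955 |R|=0.35955 →hi
  mid=-1.84988 |R|=0.84988 →hi
  mid=-2.09505 |R|=1.09505 →lo
  mid=-1.97247 |R|=0.97247 →hi
  mid=-2.03376 |R|=1.03376 →lo
  mid=-2.00311 |R|=1.00311 →lo
  mid=-1.98779 |R|=0.98779 →hi
  ...
  [-2.00000,-1.99988] ⇒ x*=-2.0000
Interval (-2.0000, 0).

z* = -2.0000.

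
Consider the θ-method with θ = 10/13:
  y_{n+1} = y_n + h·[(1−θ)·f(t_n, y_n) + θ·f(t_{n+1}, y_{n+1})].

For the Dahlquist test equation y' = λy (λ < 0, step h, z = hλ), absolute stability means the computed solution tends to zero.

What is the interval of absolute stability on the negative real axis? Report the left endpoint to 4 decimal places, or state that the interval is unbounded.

Test eqn y'=λy, z=hλ:
  y_{n+1} = y_n + z·[3/13·y_n + 10/13·y_{n+1}] ⇒ (1 − 10/13z)y_{n+1} = (1 + 3/13z)y_n
  so R(z) = (1 + 3/13z)/(1 − 10/13z).

Need |R(x)|<1, x<0.
x=-0.85: |R|=0.4860
x=-2: |R|=0.2121
x=-10: |R|=0.1504
x=-100: |R|=0.2833
θ=10/13≥1/2 ⇒ |1+3/13x|<|1−10/13x| ∀x<0 ⇒ unbounded interval.

unbounded; (−∞, 0).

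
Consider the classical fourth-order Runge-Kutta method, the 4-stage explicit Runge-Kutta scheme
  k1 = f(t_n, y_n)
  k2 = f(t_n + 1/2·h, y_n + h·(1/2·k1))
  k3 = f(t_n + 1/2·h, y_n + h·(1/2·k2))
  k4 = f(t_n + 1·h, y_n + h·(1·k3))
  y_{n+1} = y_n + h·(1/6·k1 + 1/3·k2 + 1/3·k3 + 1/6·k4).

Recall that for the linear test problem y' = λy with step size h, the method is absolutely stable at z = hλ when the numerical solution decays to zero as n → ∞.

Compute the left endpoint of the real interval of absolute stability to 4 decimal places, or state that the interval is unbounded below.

left endpoint -2.7853.

On y'=λy, z=hλ:
  order 4, 4-stage ⇒ R(z)=1+z+z^2/2+z^3/6+z^4/24
  (e.g. R(-0.92)=0.40327, |R|=0.40327)

Need |R(x)|<1, x<0.
x=-0.92: |R|=0.4033
|R(-2.95)|=1.2781 |R(-2.36)|=0.5266 |R(-2.27)|=0.4633
Bisect:
  x_lo=-3.4993 |R|=2.7292  x_hi=-0.3698 |R|=0.6909
  mid=-1.93456 |R|=0.31362 →hi
  mid=-2.71692 |R|=0.90171 →hi
  mid=-3.10810 |R|=1.60623 →lo
  mid=-2.91251 |R|=1.20937 →lo
  mid=-2.81472 |R|=1.04527 →lo
  mid=-2.76582 |R|=0.97103 →hi
  mid=-2.79027 |R|=1.00752 →lo
  mid=-2.77804 |R|=0.98912 →hi
  mid=-2.78415 |R|=0.99828 →hi
  ...
  [-2.78530,-2.78511] ⇒ x*=-2.7853
Interval (-2.7853, 0).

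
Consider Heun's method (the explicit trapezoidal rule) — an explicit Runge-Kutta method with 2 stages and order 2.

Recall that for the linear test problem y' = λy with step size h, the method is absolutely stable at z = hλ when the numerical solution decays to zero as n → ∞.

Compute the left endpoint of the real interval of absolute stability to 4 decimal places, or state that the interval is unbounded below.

On y'=λy, z=hλ:
  order 2, 2-stage ⇒ R(z)=1+z+z^2/2
  (e.g. R(-1)=0.50000, |R|=0.50000)

Find x<0 with |R(x)|<1.
x=-1: |R|=0.5000
|R(-2.13)|=1.1384 |R(-1.9)|=0.9050 |R(-0.76)|=0.5288
Bisect:
  x_lo=-2.3630 |R|=1.4289  x_hi=-0.1087 |R|=0.8972
  mid=-1.23583 |R|=0.52781 →hi
  mid=-1.79942 |R|=0.81953 →hi
  mid=-2.08121 |R|=1.08450 →lo
  mid=-1.94031 |R|=0.94209 →hi
  mid=-2.01076 |R|=1.01082 →lo
  mid=-1.97554 |R|=0.97583 →hi
  mid=-1.99315 |R|=0.99317 →hi
  mid=-2.00195 |R|=1.00196 →lo
  ...
  [-2.00003,-1.99989] ⇒ x*=-2.0000
So |R|<1 on (-2.0000, 0).

left endpoint -2.0000.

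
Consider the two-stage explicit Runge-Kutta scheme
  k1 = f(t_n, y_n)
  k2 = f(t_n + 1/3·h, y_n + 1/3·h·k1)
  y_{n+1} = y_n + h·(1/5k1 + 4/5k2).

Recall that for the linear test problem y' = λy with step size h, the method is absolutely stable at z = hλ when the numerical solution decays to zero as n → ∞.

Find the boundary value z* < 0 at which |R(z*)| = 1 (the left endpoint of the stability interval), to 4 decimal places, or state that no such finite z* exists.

left endpoint -3.7500.

Test eqn y'=λy, z=hλ:
  k1=λy_n ⇒ h·k1=z·y_n;  k2=λ(1+1/3z)y_n ⇒ h·k2=z(1+1/3z)y_n
  y_{n+1}/y_n = 1 + 1/5z + 4/5z(1+1/3z) = 1 + z + 4/15z²
  so R(z) = 1 + z + 4/15z².

Need |R(x)|<1, x<0.
x=-1.71: |R|=0.0698
R=1: x+4/15x²=0 ⇒ x=−15/4=-3.7500; min R=1−1/(4·4/15)=0.0625>−1
Confirm numerically:
  x=-3.692: |R|=0.94290 <1
  x=-3.551: |R|=0.81156 <1
  x=-2.533: |R|=0.17796 <1
  x=-3.884: |R|=1.13879 >1
  x=-3.882: |R|=1.13665 >1
  x=-3.813: |R|=1.06406 >1
So |R|<1 on (-3.7500, 0).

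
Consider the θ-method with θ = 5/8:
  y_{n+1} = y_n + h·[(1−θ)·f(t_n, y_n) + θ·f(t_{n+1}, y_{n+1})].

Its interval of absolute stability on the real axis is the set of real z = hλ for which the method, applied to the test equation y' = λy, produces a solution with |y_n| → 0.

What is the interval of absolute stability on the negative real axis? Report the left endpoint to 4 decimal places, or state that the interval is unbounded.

interval (−∞, 0).

On y'=λy, z=hλ:
  y_{n+1} = y_n + z·[3/8·y_n + 5/8·y_{n+1}] ⇒ (1 − 5/8z)y_{n+1} = (1 + 3/8z)y_n
  ⇒ R(z) = (1 + 3/8z)/(1 − 5/8z).

Find x<0 with |R(x)|<1.
x=-0.5: |R|=0.6190
x=-2: |R|=0.1111
x=-10: |R|=0.3793
x=-100: |R|=0.5748
θ=5/8≥1/2 ⇒ |1+3/8x|<|1−5/8x| ∀x<0 ⇒ interval (−∞,0).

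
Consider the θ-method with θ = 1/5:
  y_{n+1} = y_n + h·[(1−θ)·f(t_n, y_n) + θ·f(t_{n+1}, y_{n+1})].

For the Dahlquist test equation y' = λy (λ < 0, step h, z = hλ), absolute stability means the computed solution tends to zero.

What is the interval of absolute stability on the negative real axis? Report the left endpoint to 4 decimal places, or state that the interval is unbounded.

(-3.3333, 0).

On y'=λy, z=hλ:
  y_{n+1} = y_n + z·[4/5·y_n + 1/5·y_{n+1}] ⇒ (1 − 1/5z)y_{n+1} = (1 + 4/5z)y_n
  Hence R(z) = (1 + 4/5z)/(1 − 1/5z).

Boundary: |R(x)|=1, x<0.
x=-1.03: |R|=0.1459
R=−1: 1+4/5x = −1+1/5x ⇒ -3/5x=2 ⇒ x=2/(-3/5)=-3.3333
Confirm numerically:
  x=-2.575: |R|=0.69967 <1
  x=-2.424: |R|=0.63254 <1
  x=-2.360: |R|=0.60326 <1
  x=-1.371: |R|=0.07597 <1
  x=-3.814: |R|=1.16360 >1
  x=-3.733: |R|=1.13730 >1
  x=-3.665: |R|=1.11483 >1
So |R|<1 on (-3.3333, 0).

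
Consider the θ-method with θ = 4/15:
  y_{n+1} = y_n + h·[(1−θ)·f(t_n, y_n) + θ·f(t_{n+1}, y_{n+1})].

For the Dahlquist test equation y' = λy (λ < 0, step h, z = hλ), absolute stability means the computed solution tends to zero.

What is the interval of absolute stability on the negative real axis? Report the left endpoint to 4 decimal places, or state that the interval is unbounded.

With y'=λy (z=hλ):
  y_{n+1} = y_n + z·[11/15·y_n + 4/15·y_{n+1}] ⇒ (1 − 4/15z)y_{n+1} = (1 + 11/15z)y_n
  so R(z) = (1 + 11/15z)/(1 − 4/15z).

Need |R(x)|<1, x<0.
x=-1.14: |R|=0.1258
R=−1: 1+11/15x = −1+4/15x ⇒ -7/15x=2 ⇒ x=2/(-7/15)=-4.2857
Confirm numerically:
  x=-3.360: |R|=0.77215 <1
  x=-2.509: |R|=0.50324 <1
  x=-2.101: |R|=0.34656 <1
  x=-4.724: |R|=1.09051 >1
  x=-4.582: |R|=1.06223 >1
  x=-4.537: |R|=1.05307 >1
Interval (-4.2857, 0).

(-4.2857, 0).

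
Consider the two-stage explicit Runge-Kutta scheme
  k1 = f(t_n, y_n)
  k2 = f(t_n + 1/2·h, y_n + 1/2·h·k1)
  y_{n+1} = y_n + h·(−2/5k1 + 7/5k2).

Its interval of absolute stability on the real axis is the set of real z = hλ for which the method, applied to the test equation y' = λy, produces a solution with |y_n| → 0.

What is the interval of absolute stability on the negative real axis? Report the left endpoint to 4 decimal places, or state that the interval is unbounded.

z∈(-1.4286,0).

Set f=λy, z=hλ:
  k1=λy_n ⇒ h·k1=z·y_n;  k2=λ(1+1/2z)y_n ⇒ h·k2=z(1+1/2z)y_n
  y_{n+1}/y_n = 1 − 2/5z + 7/5z(1+1/2z) = 1 + z + 7/10z²
  R(z) = 1 + z + 7/10z².

Need |R(x)|<1, x<0.
x=-0.47: |R|=0.6846
R=1: x+7/10x²=0 ⇒ x=−10/7=-1.4286; min R=1−1/(4·7/10)=0.6429>−1
Confirm numerically:
  x=-1.395: |R|=0.96722 <1
  x=-0.786: |R|=0.64646 <1
  x=-0.647: |R|=0.64603 <1
  x=-1.926: |R|=1.67063 >1
  x=-1.716: |R|=1.34526 >1
  x=-1.546: |R|=1.12708 >1
Stable set (-1.4286, 0).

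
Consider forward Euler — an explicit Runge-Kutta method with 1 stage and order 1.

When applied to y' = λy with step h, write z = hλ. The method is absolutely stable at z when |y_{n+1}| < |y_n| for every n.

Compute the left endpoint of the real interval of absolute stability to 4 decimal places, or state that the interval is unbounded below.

z* = -2.0000.

Test eqn y'=λy, z=hλ:
  order 1, 1-stage ⇒ R(z)=1+z
  (e.g. R(-0.87)=0.13000, |R|=0.13000)

Solve |R(x)|<1 on ℝ⁻.
x=-0.87: |R|=0.1300
|R(-1.78)|=0.7800 |R(-1.75)|=0.7500 |R(-0.53)|=0.4700
Bisect:
  x_lo=-2.4223 |R|=1.4223  x_hi=-0.0661 |R|=0.9339
  mid=-1.24420 |R|=0.24420 →hi
  mid=-1.83327 |R|=0.83327 →hi
  mid=-2.12780 |R|=1.12780 →lo
  mid=-1.98053 |R|=0.98053 →hi
  mid=-2.05417 |R|=1.05417 →lo
  mid=-2.01735 |R|=1.01735 →lo
  mid=-1.99894 |R|=0.99894 →hi
  ...
  [-2.00009,-1.99995] ⇒ x*=-2.0000
Stable set (-2.0000, 0).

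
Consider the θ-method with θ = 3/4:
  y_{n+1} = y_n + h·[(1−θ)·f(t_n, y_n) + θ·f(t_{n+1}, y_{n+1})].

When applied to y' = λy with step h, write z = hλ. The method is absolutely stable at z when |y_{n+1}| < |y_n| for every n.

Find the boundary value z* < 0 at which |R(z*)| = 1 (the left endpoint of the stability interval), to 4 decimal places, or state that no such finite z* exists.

Test eqn y'=λy, z=hλ:
  y_{n+1} = y_n + z·[1/4·y_n + 3/4·y_{n+1}] ⇒ (1 − 3/4z)y_{n+1} = (1 + 1/4z)y_n
  R(z) = (1 + 1/4z)/(1 − 3/4z).

Need |R(x)|<1, x<0.
x=-0.42: |R|=0.6806
x=-2: |R|=0.2000
x=-10: |R|=0.1765
x=-100: |R|=0.3158
θ=3/4≥1/2 ⇒ |1+1/4x|<|1−3/4x| ∀x<0 ⇒ interval (−∞,0).

interval (−∞, 0).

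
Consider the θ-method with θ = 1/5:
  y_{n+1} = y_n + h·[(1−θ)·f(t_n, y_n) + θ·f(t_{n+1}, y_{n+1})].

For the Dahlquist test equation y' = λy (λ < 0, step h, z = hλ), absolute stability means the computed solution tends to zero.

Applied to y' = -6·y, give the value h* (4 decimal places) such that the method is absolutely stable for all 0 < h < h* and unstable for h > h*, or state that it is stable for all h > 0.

(-3.3333,0); λ=-6 ⇒ h* = (10/3)/6 = 0.5556.

Test eqn y'=λy, z=hλ:
  y_{n+1} = y_n + z·[4/5·y_n + 1/5·y_{n+1}] ⇒ (1 − 1/5z)y_{n+1} = (1 + 4/5z)y_n
  ⇒ R(z) = (1 + 4/5z)/(1 − 1/5z).

Need |R(x)|<1, x<0.
x=-0.73: |R|=0.3630
R=−1: 1+4/5x = −1+1/5x ⇒ -3/5x=2 ⇒ x=2/(-3/5)=-3.3333
Confirm numerically:
  x=-2.542: |R|=0.68523 <1
  x=-1.581: |R|=0.20119 <1
  x=-1.377: |R|=0.07966 <1
  x=-3.897: |R|=1.19006 >1
  x=-3.698: |R|=1.12578 >1
Stable set (-3.3333, 0).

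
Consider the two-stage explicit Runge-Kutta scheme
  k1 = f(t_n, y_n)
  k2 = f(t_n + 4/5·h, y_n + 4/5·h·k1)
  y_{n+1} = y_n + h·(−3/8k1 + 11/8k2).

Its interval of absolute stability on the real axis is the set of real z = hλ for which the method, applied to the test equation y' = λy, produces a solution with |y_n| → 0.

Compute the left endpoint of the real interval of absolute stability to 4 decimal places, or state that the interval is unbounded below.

Set f=λy, z=hλ:
  k1=λy_n ⇒ h·k1=z·y_n;  k2=λ(1+4/5z)y_n ⇒ h·k2=z(1+4/5z)y_n
  y_{n+1}/y_n = 1 − 3/8z + 11/8z(1+4/5z) = 1 + z + 11/10z²
  so R(z) = 1 + z + 11/10z².

Boundary: |R(x)|=1, x<0.
x=-0.35: |R|=0.7848
R=1: x+11/10x²=0 ⇒ x=−10/11=-0.9091; min R=1−1/(4·11/10)=0.7727>−1
Confirm numerically:
  x=-0.873: |R|=0.96534 <1
  x=-0.722: |R|=0.85141 <1
  x=-0.480: |R|=0.77344 <1
  x=-1.502: |R|=1.97960 >1
  x=-1.288: |R|=1.53684 >1
  x=-0.987: |R|=1.08459 >1
Stable set (-0.9091, 0).

left endpoint -0.9091.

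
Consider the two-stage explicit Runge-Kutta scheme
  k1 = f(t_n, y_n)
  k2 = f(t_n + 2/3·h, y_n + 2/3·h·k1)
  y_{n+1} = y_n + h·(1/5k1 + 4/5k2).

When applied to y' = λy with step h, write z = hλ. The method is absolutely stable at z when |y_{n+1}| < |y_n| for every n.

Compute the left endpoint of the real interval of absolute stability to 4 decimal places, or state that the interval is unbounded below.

Test eqn y'=λy, z=hλ:
  k1=λy_n ⇒ h·k1=z·y_n;  k2=λ(1+2/3z)y_n ⇒ h·k2=z(1+2/3z)y_n
  y_{n+1}/y_n = 1 + 1/5z + 4/5z(1+2/3z) = 1 + z + 8/15z²
  ⇒ R(z) = 1 + z + 8/15z².

Need |R(x)|<1, x<0.
x=-1.32: |R|=0.6093
R=1: x+8/15x²=0 ⇒ x=−15/8=-1.8750; min R=1−1/(4·8/15)=0.5312>−1
Confirm numerically:
  x=-1.784: |R|=0.91342 <1
  x=-1.654: |R|=0.80505 <1
  x=-1.037: |R|=0.53653 <1
  x=-0.931: |R|=0.53127 <1
  x=-2.049: |R|=1.19015 >1
  x=-2.001: |R|=1.13447 >1
So |R|<1 on (-1.8750, 0).

left endpoint -1.8750.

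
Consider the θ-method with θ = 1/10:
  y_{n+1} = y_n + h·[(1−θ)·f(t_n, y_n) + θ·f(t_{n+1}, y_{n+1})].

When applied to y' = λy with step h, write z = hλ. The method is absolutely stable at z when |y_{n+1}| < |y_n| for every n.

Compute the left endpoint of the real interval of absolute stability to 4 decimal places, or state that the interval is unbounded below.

With y'=λy (z=hλ):
  y_{n+1} = y_n + z·[9/10·y_n + 1/10·y_{n+1}] ⇒ (1 − 1/10z)y_{n+1} = (1 + 9/10z)y_n
  so R(z) = (1 + 9/10z)/(1 − 1/10z).

Find x<0 with |R(x)|<1.
x=-1.44: |R|=0.2587
R=−1: 1+9/10x = −1+1/10x ⇒ -4/5x=2 ⇒ x=2/(-4/5)=-2.5000
Confirm numerically:
  x=-2.463: |R|=0.97625 <1
  x=-2.342: |R|=0.89759 <1
  x=-2.297: |R|=0.86794 <1
  x=-1.684: |R|=0.44129 <1
  x=-3.081: |R|=1.35532 >1
  x=-2.536: |R|=1.02297 >1
  x=-2.535: |R|=1.02234 >1
So |R|<1 on (-2.5000, 0).

z* = -2.5000.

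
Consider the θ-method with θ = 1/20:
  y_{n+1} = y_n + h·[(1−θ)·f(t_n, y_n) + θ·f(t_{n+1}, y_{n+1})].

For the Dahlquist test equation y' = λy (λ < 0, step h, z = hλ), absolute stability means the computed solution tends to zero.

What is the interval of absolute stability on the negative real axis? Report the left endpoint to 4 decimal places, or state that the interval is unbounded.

Test eqn y'=λy, z=hλ:
  y_{n+1} = y_n + z·[19/20·y_n + 1/20·y_{n+1}] ⇒ (1 − 1/20z)y_{n+1} = (1 + 19/20z)y_n
  so R(z) = (1 + 19/20z)/(1 − 1/20z).

Solve |R(x)|<1 on ℝ⁻.
x=-1.1: |R|=0.0427
R=−1: 1+19/20x = −1+1/20x ⇒ -9/10x=2 ⇒ x=2/(-9/10)=-2.2222
Confirm numerically:
  x=-2.025: |R|=0.83882 <1
  x=-1.711: |R|=0.57616 <1
  x=-1.451: |R|=0.35285 <1
  x=-2.699: |R|=1.37808 >1
  x=-2.472: |R|=1.20007 >1
  x=-2.242: |R|=1.01601 >1
Stable set (-2.2222, 0).

z∈(-2.2222,0).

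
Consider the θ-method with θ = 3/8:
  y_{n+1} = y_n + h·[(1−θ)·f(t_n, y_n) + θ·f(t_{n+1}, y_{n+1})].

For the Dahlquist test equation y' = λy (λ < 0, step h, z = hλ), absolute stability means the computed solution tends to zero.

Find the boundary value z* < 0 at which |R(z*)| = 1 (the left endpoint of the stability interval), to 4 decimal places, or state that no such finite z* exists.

With y'=λy (z=hλ):
  y_{n+1} = y_n + z·[5/8·y_n + 3/8·y_{n+1}] ⇒ (1 − 3/8z)y_{n+1} = (1 + 5/8z)y_n
  ⇒ R(z) = (1 + 5/8z)/(1 − 3/8z).

Need |R(x)|<1, x<0.
x=-0.8: |R|=0.3846
R=−1: 1+5/8x = −1+3/8x ⇒ -1/4x=2 ⇒ x=2/(-1/4)=-8.0000
Confirm numerically:
  x=-6.317: |R|=0.87511 <1
  x=-6.095: |R|=0.85505 <1
  x=-3.214: |R|=0.45743 <1
  x=-8.325: |R|=1.01971 >1
  x=-8.022: |R|=1.00137 >1
Interval (-8.0000, 0).

left endpoint -8.0000.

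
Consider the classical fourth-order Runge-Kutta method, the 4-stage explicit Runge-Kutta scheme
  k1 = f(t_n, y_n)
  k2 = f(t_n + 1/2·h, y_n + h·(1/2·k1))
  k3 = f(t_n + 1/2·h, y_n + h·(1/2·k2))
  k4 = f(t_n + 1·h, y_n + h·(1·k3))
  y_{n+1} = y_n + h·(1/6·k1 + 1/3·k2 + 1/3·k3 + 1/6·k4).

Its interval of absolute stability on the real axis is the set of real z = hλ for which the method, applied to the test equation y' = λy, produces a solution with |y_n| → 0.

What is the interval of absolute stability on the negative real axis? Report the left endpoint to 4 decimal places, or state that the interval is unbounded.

(-2.7853, 0).

Set f=λy, z=hλ:
  order 4, 4-stage ⇒ R(z)=1+z+z^2/2+z^3/6+z^4/24
  (e.g. R(-0.55)=0.57733, |R|=0.57733)

Find x<0 with |R(x)|<1.
x=-0.55: |R|=0.5773
|R(-2.97)|=1.3161 |R(-0.79)|=0.4561 |R(-0.77)|=0.4650
Bisect:
  x_lo=-3.5751 |R|=3.0064  x_hi=-0.2012 |R|=0.8178
  mid=-1.88813 |R|=0.30207 →hi
  mid=-2.73160 |R|=0.92201 →hi
  mid=-3.15333 |R|=1.71227 →lo
  mid=-2.94246 |R|=1.26400 →lo
  mid=-2.83703 |R|=1.08084 →lo
  mid=-2.78431 |R|=0.99852 →hi
  mid=-2.81067 |R|=1.03894 →lo
  mid=-2.79749 |R|=1.01855 →lo
  mid=-2.79090 |R|=1.00849 →lo
  mid=-2.78761 |R|=1.00349 →lo
  ...
  [-2.78534,-2.78514] ⇒ x*=-2.7853
Stable set (-2.7853, 0).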